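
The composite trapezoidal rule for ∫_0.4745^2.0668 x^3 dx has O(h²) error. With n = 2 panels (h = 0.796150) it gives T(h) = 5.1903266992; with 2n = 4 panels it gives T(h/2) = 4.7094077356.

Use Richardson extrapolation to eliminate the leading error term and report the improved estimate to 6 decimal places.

4.549101

With r = 2 the leading error scales as h^2, so the weight is 2^2 = 4.
Numerator 4·A(h/2) − A(h) = 4·4.7094077356 − 5.1903266992 = 13.6473042432
R = 13.6473042432/3 = 4.5491014144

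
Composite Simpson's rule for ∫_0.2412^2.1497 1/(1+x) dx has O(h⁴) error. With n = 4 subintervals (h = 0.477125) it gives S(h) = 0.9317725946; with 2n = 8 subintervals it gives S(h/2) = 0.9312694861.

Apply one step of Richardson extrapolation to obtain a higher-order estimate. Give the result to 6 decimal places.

0.931236

Method order is 4; weight 2^4 = 16.
2^4×A(h/2) = 14.9003117776; minus A(h) gives 13.9685391830.
R = 13.9685391830/15 = 0.9312359455
Gap between inputs: 5.031e-04; correction applied: −0.0000335406.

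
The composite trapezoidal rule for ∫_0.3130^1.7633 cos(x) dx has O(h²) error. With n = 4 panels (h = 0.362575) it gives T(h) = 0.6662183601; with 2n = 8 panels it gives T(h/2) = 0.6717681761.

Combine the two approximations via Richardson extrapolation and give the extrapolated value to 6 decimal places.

With r = 2 the leading error scales as h^2, so the weight is 2^2 = 4.
2^2 × A(h/2) = 2.6870727044; minus A(h) gives 2.0208543443.
R = 2.0208543443/3 = 0.6736181148

0.673618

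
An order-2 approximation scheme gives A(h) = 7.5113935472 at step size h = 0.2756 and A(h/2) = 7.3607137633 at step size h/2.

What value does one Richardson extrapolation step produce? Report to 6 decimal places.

The method has order 2: 2^2 = 4.
A(h/2) − A(h) = 7.3607137633 − 7.5113935472 = -0.1506797839
Divide by 2^2 − 1 = 3: (-0.1506797839)/3 = -0.0502265946
R = 7.3607137633 − 0.0502265946 = 7.3104871687

7.310487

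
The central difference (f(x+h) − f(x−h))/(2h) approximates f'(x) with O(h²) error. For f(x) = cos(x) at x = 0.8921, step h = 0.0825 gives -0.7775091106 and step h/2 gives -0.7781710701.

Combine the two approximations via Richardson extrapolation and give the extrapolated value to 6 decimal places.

-0.778392

r = 2: numerator weight 4, denominator 3.
2^2*A(h/2) = -3.1126842804; minus A(h) gives -2.3351751698.
Divide by 2^2 − 1 = 3.
So the Richardson estimate is -0.7783917233.
Correction |R − A(h/2)| = 2.207e-04; gap |A(h/2) − A(h)| = 6.620e-04.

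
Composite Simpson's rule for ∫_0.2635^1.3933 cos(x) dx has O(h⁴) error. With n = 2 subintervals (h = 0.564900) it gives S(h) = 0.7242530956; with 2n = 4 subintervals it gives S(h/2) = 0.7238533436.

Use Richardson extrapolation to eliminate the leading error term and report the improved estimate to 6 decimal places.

Order 4 gives 2^r = 16 and 2^r − 1 = 15.
Weighted: 11.5816534976 − 0.7242530956 = 10.8574004020
(16 × 0.7238533436 − 0.7242530956)/(16 − 1) = 0.7238266935
Gap between inputs: 3.998e-04; correction applied: −0.0000266501.

0.723827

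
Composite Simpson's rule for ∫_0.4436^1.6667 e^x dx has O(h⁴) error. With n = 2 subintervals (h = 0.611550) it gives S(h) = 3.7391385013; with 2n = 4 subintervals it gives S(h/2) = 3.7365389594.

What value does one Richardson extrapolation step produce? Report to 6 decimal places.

Leading term ∝ h^4; use weight 16 = 2^4.
A(h/2) − A(h) = 3.7365389594 − 3.7391385013 = -0.0025995419
Divide by 2^4 − 1 = 15: (-0.0025995419)/15 = -0.0001733028
R = A(h/2) + (A(h/2) − A(h))/15 = 3.7365389594 − 0.0001733028 = 3.7363656566

3.736366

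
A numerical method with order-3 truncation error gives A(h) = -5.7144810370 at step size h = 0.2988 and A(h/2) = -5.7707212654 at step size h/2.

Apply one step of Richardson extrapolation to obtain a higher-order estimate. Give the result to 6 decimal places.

-5.778756

r = 3: numerator weight 8, denominator 7.
Top: 8(-5.7707212654) − (-5.7144810370) = -40.4512890862
(8×(-5.7707212654) − (-5.7144810370))/(8 − 1) = -5.7787555837
Gap between inputs: 5.624e-02; correction applied: −0.0080343183.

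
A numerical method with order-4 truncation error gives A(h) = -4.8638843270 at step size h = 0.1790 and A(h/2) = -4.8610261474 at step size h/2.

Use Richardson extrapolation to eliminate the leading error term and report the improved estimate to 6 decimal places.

-4.860836

r = 4, so 2^r = 16.
Top: 16(-4.8610261474) − (-4.8638843270) = -72.9125340314
Extrapolated: (-72.9125340314) / 15 = -4.8608356021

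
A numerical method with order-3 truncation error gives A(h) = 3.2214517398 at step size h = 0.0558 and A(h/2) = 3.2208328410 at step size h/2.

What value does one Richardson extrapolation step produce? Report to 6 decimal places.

Order 3 gives 2^r = 8 and 2^r − 1 = 7.
Top: 8(3.2208328410) − (3.2214517398) = 22.5452109882
Divide by 2^3 − 1 = 7.
22.5452109882 ÷ 7 = 3.2207444269

3.220744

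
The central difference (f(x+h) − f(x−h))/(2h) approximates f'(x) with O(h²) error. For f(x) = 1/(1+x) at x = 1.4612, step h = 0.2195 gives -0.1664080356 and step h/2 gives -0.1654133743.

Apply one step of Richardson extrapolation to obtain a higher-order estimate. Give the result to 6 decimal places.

-0.165082

r = 2: numerator weight 4, denominator 3.
Top: 4(-0.1654133743) − (-0.1664080356) = -0.4952454616
R = (-0.4952454616)/3 = -0.1650818205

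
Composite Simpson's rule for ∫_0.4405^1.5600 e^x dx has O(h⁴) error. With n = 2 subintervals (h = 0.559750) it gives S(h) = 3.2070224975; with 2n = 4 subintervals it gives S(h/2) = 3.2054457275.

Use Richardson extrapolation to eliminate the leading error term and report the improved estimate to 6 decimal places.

3.205341

Order 4 gives 2^r = 16 and 2^r − 1 = 15.
16 × 3.2054457275 = 51.2871316400; subtract 3.2070224975 → 48.0801091425
R = 48.0801091425/15 = 3.2053406095
Correction |R − A(h/2)| = 1.051e-04; gap |A(h/2) − A(h)| = 1.577e-03.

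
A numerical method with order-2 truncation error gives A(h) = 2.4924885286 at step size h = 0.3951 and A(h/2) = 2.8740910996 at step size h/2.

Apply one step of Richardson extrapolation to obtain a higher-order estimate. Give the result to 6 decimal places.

3.001292

With r = 2 the leading error scales as h^2, so the weight is 2^2 = 4.
Difference of the inputs: 2.8740910996 − 2.4924885286 = 0.3816025710
Correction (A(h/2) − A(h))/(4 − 1) = 0.3816025710/3 = 0.1272008570
R = A(h/2) + (A(h/2) − A(h))/3 = 2.8740910996 + 0.1272008570 = 3.0012919566
Shift from A(h/2): +0.1272008570.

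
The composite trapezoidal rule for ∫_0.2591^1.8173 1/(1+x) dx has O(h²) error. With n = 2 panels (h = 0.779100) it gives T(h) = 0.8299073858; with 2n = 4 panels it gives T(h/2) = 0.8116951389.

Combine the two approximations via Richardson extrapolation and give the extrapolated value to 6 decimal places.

Order 2 gives 2^r = 4 and 2^r − 1 = 3.
Difference of the inputs: 0.8116951389 − 0.8299073858 = -0.0182122469
Divide by 2^2 − 1 = 3: (-0.0182122469)/3 = -0.0060707490
R = 0.8116951389 − 0.0060707490 = 0.8056243899

0.805624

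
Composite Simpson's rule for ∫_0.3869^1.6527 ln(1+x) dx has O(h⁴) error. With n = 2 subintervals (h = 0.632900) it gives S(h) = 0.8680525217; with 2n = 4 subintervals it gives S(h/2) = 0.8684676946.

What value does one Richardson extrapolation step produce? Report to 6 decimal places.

With r = 4 the leading error scales as h^4, so the weight is 2^4 = 16.
2^4·A(h/2) = 13.8954831136; minus A(h) gives 13.0274305919.
Extrapolated: 13.0274305919 / 15 = 0.8684953728

0.868495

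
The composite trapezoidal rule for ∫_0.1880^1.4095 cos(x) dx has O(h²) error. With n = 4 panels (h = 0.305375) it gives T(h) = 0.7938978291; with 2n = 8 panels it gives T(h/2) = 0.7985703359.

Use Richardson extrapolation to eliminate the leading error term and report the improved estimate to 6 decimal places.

0.800128

Leading term ∝ h^2; use weight 4 = 2^2.
Numerator 4 × A(h/2) − A(h) = 4 × 0.7985703359 − 0.7938978291 = 2.4003835145
R = 2.4003835145/3 = 0.8001278382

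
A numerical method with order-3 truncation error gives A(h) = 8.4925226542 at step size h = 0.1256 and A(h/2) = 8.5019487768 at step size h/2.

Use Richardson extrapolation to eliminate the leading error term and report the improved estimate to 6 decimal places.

8.503295

Leading term ∝ h^3; use weight 8 = 2^3.
Difference of the inputs: 8.5019487768 − 8.4925226542 = 0.0094261226
Correction (A(h/2) − A(h))/(8 − 1) = 0.0094261226/7 = 0.0013465889
R = A(h/2) + (A(h/2) − A(h))/7 = 8.5019487768 + 0.0013465889 = 8.5032953657
Correction |R − A(h/2)| = 1.347e-03; gap |A(h/2) − A(h)| = 9.426e-03.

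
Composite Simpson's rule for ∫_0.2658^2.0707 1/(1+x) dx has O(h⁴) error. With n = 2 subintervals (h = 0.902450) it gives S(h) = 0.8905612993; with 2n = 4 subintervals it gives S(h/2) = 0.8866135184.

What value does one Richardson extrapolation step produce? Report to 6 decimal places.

0.886350

Order 4 gives 2^r = 16 and 2^r − 1 = 15.
Numerator 16 × A(h/2) − A(h) = 16 × 0.8866135184 − 0.8905612993 = 13.2952549951
Denominator 16 − 1 = 15.
Extrapolated: 13.2952549951 / 15 = 0.8863503330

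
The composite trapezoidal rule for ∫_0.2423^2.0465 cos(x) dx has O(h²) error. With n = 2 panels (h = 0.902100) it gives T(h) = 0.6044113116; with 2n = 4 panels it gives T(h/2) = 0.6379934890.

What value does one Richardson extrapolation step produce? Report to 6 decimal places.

0.649188

The method has order 2: 2^2 = 4.
4×0.6379934890 = 2.5519739560; subtract 0.6044113116 → 1.9475626444
Extrapolated: 1.9475626444 / 3 = 0.6491875481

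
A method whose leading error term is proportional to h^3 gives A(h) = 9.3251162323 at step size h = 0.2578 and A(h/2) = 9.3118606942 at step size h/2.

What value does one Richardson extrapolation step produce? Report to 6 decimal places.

9.309967

r = 3, so 2^r = 8.
Top: 8(9.3118606942) − (9.3251162323) = 65.1697693213
Divide by 2^3 − 1 = 7.
Result: 9.3099670459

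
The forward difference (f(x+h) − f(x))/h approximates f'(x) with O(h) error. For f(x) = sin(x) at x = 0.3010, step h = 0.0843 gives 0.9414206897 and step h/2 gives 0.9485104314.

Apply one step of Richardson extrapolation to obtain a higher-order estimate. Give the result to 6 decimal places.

0.955600

Leading term ∝ h^1; use weight 2 = 2^1.
Numerator 2·A(h/2) − A(h) = 2·0.9485104314 − 0.9414206897 = 0.9556001731
Divide by 2^1 − 1 = 1.
(2·0.9485104314 − 0.9414206897)/(2 − 1) = 0.9556001731
Gap between inputs: 7.090e-03; correction applied: +0.0070897417.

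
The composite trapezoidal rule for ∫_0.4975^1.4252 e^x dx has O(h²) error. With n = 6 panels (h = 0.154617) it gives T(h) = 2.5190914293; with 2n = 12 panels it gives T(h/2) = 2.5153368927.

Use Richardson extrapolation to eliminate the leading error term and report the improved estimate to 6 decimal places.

2.514085

With r = 2 the leading error scales as h^2, so the weight is 2^2 = 4.
A(h/2) − A(h) = 2.5153368927 − 2.5190914293 = -0.0037545366
Divide by 2^2 − 1 = 3: (-0.0037545366)/3 = -0.0012515122
R = 2.5153368927 − 0.0012515122 = 2.5140853805
Gap between inputs: 3.755e-03; correction applied: −0.0012515122.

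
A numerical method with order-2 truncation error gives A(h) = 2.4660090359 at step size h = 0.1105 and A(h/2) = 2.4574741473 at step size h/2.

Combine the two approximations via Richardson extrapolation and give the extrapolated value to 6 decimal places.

r = 2: numerator weight 4, denominator 3.
2^2×A(h/2) = 9.8298965892; minus A(h) gives 7.3638875533.
Divide by 2^2 − 1 = 3.
7.3638875533 ÷ 3 = 2.4546291844
Shift from A(h/2): −0.0028449629.

2.454629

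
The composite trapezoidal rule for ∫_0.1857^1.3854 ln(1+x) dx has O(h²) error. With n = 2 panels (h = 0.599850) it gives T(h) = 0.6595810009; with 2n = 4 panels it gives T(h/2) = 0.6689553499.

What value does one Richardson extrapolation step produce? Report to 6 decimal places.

0.672080

Leading term ∝ h^2; use weight 4 = 2^2.
Numerator 4 × A(h/2) − A(h) = 4 × 0.6689553499 − 0.6595810009 = 2.0162403987
Denominator 4 − 1 = 3.
Extrapolated: 2.0162403987 / 3 = 0.6720801329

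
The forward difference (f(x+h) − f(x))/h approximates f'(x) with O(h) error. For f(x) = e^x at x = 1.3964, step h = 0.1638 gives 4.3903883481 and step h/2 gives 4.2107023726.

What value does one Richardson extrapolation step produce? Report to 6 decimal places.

4.031016

Error is O(h^1); halving h shrinks it by 2^1 = 2.
Numerator 2*A(h/2) − A(h) = 2*4.2107023726 − 4.3903883481 = 4.0310163971
Divide by 2^1 − 1 = 1.
4.0310163971 ÷ 1 = 4.0310163971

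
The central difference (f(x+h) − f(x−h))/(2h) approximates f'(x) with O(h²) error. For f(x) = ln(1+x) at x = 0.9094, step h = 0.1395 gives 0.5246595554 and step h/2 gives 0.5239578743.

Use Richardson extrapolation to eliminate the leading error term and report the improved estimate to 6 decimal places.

0.523724

With r = 2 the leading error scales as h^2, so the weight is 2^2 = 4.
Numerator 4*A(h/2) − A(h) = 4*0.5239578743 − 0.5246595554 = 1.5711719418
1.5711719418 ÷ 3 = 0.5237239806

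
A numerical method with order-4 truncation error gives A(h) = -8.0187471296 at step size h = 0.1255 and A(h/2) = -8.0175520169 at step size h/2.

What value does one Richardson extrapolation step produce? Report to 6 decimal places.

-8.017472

With r = 4 the leading error scales as h^4, so the weight is 2^4 = 16.
Numerator 16 × A(h/2) − A(h) = 16 × (-8.0175520169) − (-8.0187471296) = -120.2620851408
Divide by 2^4 − 1 = 15.
So the Richardson estimate is -8.0174723427.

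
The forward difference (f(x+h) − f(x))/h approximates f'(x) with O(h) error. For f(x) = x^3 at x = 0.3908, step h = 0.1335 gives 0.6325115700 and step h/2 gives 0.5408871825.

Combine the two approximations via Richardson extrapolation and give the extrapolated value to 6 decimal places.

0.449263

Order 1 gives 2^r = 2 and 2^r − 1 = 1.
2×0.5408871825 = 1.0817743650; subtract 0.6325115700 → 0.4492627950
R = 0.4492627950/1 = 0.4492627950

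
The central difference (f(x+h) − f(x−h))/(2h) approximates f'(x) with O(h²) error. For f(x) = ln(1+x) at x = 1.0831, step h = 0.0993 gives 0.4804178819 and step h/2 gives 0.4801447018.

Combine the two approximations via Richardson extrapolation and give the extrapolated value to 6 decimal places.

0.480054

Order 2 gives 2^r = 4 and 2^r − 1 = 3.
Numerator 4·A(h/2) − A(h) = 4·0.4801447018 − 0.4804178819 = 1.4401609253
Denominator 4 − 1 = 3.
So the Richardson estimate is 0.4800536418.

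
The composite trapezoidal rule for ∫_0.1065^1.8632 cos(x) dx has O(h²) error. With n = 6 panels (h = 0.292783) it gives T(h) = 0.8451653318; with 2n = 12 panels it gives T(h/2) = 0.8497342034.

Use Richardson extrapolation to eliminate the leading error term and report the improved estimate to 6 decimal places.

0.851257

Leading term ∝ h^2; use weight 4 = 2^2.
Top: 4(0.8497342034) − (0.8451653318) = 2.5537714818
R = 2.5537714818/3 = 0.8512571606
Shift from A(h/2): +0.0015229572.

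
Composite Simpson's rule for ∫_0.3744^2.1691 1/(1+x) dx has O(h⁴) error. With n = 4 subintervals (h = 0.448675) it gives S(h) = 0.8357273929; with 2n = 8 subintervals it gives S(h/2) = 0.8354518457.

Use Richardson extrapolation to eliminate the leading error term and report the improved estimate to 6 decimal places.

With r = 4 the leading error scales as h^4, so the weight is 2^4 = 16.
Difference of the inputs: 0.8354518457 − 0.8357273929 = -0.0002755472
Divide by 2^4 − 1 = 15: (-0.0002755472)/15 = -0.0000183698
R = A(h/2) + (A(h/2) − A(h))/15 = 0.8354518457 − 0.0000183698 = 0.8354334759

0.835433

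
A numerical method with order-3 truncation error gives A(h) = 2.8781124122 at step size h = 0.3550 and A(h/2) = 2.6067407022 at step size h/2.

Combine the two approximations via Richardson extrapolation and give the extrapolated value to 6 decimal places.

With r = 3 the leading error scales as h^3, so the weight is 2^3 = 8.
Numerator 8×A(h/2) − A(h) = 8×2.6067407022 − 2.8781124122 = 17.9758132054
Denominator 8 − 1 = 7.
Result: 2.5679733151

2.567973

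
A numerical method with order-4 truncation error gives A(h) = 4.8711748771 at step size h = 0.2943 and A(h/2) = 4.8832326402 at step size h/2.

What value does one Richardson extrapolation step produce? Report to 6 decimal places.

4.884036

With r = 4 the leading error scales as h^4, so the weight is 2^4 = 16.
16·4.8832326402 − 4.8711748771 = 73.2605473661
(16·4.8832326402 − 4.8711748771)/(16 − 1) = 4.8840364911
Gap between inputs: 1.206e-02; correction applied: +0.0008038509.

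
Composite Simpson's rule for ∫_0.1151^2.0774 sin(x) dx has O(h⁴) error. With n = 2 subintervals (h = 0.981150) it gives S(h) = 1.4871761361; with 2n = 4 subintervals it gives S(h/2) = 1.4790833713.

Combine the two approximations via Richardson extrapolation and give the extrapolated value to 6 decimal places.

Error is O(h^4); halving h shrinks it by 2^4 = 16.
A(h/2) − A(h) = 1.4790833713 − 1.4871761361 = -0.0080927648
Correction (A(h/2) − A(h))/(16 − 1) = (-0.0080927648)/15 = -0.0005395177
R = A(h/2) + (A(h/2) − A(h))/15 = 1.4790833713 − 0.0005395177 = 1.4785438536
Gap between inputs: 8.093e-03; correction applied: −0.0005395177.

1.478544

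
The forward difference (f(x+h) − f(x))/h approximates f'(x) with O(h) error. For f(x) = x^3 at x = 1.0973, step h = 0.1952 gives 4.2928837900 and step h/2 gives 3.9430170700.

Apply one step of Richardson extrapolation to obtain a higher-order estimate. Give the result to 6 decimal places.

3.593150

Leading term ∝ h^1; use weight 2 = 2^1.
2 × 3.9430170700 − 4.2928837900 = 3.5931503500
Divide by 2^1 − 1 = 1.
(2 × 3.9430170700 − 4.2928837900)/(2 − 1) = 3.5931503500
Shift from A(h/2): −0.3498667200.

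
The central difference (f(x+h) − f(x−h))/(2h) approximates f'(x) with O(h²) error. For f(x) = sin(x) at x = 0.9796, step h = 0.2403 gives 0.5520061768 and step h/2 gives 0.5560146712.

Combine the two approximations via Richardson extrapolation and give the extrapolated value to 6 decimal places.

0.557351

Method order is 2; weight 2^2 = 4.
4·0.5560146712 = 2.2240586848; 2.2240586848 − 0.5520061768 = 1.6720525080
Denominator 4 − 1 = 3.
Result: 0.5573508360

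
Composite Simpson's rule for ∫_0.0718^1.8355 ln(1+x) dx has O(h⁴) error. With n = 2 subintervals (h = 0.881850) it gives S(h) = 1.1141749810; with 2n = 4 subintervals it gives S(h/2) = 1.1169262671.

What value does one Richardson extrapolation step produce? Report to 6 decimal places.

With r = 4 the leading error scales as h^4, so the weight is 2^4 = 16.
2^4×A(h/2) = 17.8708202736; minus A(h) gives 16.7566452926.
Denominator 16 − 1 = 15.
R = 16.7566452926/15 = 1.1171096862
Gap between inputs: 2.751e-03; correction applied: +0.0001834191.

1.117110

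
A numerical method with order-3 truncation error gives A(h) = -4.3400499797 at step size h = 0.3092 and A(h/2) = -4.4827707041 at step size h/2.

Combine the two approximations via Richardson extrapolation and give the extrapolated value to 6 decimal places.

r = 3: numerator weight 8, denominator 7.
Numerator 8*A(h/2) − A(h) = 8*(-4.4827707041) − (-4.3400499797) = -31.5221156531
Denominator 8 − 1 = 7.
(-31.5221156531) ÷ 7 = -4.5031593790
Correction |R − A(h/2)| = 2.039e-02; gap |A(h/2) − A(h)| = 1.427e-01.

-4.503159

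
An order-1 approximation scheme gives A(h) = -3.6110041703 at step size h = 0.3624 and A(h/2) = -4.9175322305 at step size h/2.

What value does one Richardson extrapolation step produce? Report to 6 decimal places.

-6.224060

With r = 1 the leading error scales as h^1, so the weight is 2^1 = 2.
Top: 2(-4.9175322305) − (-3.6110041703) = -6.2240602907
R = (-6.2240602907)/1 = -6.2240602907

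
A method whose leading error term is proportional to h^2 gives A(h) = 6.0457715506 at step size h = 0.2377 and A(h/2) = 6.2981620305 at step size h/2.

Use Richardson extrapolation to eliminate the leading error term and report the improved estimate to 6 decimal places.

r = 2: numerator weight 4, denominator 3.
A(h/2) − A(h) = 6.2981620305 − 6.0457715506 = 0.2523904799
Divide by 2^2 − 1 = 3: 0.2523904799/3 = 0.0841301600
R = A(h/2) + (A(h/2) − A(h))/3 = 6.2981620305 + 0.0841301600 = 6.3822921905
Shift from A(h/2): +0.0841301600.

6.382292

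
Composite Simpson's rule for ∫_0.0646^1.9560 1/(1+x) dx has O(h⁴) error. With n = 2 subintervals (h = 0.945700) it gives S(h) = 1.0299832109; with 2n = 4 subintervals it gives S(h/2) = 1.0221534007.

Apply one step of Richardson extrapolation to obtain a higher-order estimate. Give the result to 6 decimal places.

The method has order 4: 2^4 = 16.
16×1.0221534007 = 16.3544544112; subtract 1.0299832109 → 15.3244712003
(16×1.0221534007 − 1.0299832109)/(16 − 1) = 1.0216314134

1.021631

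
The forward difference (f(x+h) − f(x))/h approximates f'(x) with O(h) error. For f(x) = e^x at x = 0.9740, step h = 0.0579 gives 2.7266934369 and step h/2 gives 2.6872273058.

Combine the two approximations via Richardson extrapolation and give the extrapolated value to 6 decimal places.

r = 1: numerator weight 2, denominator 1.
2^1 × A(h/2) = 5.3744546116; minus A(h) gives 2.6477611747.
Divide by 2^1 − 1 = 1.
R = 2.6477611747/1 = 2.6477611747
Gap between inputs: 3.947e-02; correction applied: −0.0394661311.

2.647761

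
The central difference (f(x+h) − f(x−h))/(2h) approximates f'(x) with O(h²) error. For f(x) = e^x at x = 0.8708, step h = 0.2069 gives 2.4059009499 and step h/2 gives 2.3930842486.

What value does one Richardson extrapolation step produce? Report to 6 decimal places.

2.388812

With r = 2 the leading error scales as h^2, so the weight is 2^2 = 4.
4×2.3930842486 = 9.5723369944; subtract 2.4059009499 → 7.1664360445
R = 7.1664360445/3 = 2.3888120148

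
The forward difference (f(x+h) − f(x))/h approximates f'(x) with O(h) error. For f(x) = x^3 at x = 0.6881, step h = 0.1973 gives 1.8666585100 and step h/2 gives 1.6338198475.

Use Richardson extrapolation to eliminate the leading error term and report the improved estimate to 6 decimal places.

r = 1: numerator weight 2, denominator 1.
2×1.6338198475 = 3.2676396950; 3.2676396950 − 1.8666585100 = 1.4009811850
Denominator 2 − 1 = 1.
1.4009811850 ÷ 1 = 1.4009811850
Shift from A(h/2): −0.2328386625.

1.400981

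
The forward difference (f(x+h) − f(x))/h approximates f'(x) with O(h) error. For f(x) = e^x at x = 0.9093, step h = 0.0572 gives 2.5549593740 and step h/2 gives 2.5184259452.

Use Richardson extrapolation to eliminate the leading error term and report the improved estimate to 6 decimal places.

r = 1: numerator weight 2, denominator 1.
2·2.5184259452 = 5.0368518904; subtract 2.5549593740 → 2.4818925164
Denominator 2 − 1 = 1.
Result: 2.4818925164

2.481893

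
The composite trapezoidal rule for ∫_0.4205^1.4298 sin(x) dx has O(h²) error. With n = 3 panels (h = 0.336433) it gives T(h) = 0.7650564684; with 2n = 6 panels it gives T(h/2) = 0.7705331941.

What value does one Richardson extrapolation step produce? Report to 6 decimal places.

With r = 2 the leading error scales as h^2, so the weight is 2^2 = 4.
4·0.7705331941 = 3.0821327764; subtract 0.7650564684 → 2.3170763080
Denominator 4 − 1 = 3.
R = 2.3170763080/3 = 0.7723587693

0.772359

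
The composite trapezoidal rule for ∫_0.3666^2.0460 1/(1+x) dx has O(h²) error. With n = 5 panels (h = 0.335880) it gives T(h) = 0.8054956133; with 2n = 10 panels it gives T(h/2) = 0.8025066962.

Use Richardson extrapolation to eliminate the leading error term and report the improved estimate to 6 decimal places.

With r = 2 the leading error scales as h^2, so the weight is 2^2 = 4.
Top: 4(0.8025066962) − (0.8054956133) = 2.4045311715
Denominator 4 − 1 = 3.
2.4045311715 ÷ 3 = 0.8015103905

0.801510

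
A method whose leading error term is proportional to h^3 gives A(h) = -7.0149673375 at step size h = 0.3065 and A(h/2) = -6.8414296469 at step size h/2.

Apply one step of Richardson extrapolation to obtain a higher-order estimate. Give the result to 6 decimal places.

-6.816639

r = 3, so 2^r = 8.
A(h/2) − A(h) = -6.8414296469 − (-7.0149673375) = 0.1735376906
Correction (A(h/2) − A(h))/(8 − 1) = 0.1735376906/7 = 0.0247910987
R = -6.8414296469 + 0.0247910987 = -6.8166385482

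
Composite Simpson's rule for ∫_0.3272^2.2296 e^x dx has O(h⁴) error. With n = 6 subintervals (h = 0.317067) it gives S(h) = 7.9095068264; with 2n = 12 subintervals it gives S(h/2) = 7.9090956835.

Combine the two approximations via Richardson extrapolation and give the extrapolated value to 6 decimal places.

Order 4 gives 2^r = 16 and 2^r − 1 = 15.
Top: 16(7.9090956835) − (7.9095068264) = 118.6360241096
(16·7.9090956835 − 7.9095068264)/(16 − 1) = 7.9090682740
Shift from A(h/2): −0.0000274095.

7.909068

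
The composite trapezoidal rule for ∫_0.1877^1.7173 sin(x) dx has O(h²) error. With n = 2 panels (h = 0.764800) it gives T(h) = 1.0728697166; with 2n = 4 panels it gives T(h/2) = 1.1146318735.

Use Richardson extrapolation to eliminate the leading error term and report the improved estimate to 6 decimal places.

1.128553

r = 2, so 2^r = 4.
Difference of the inputs: 1.1146318735 − 1.0728697166 = 0.0417621569
Divide by 2^2 − 1 = 3: 0.0417621569/3 = 0.0139207190
R = A(h/2) + (A(h/2) − A(h))/3 = 1.1146318735 + 0.0139207190 = 1.1285525925
Shift from A(h/2): +0.0139207190.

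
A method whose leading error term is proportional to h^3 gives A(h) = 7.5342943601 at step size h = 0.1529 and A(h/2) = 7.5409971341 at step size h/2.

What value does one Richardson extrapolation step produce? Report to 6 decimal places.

r = 3, so 2^r = 8.
8 × 7.5409971341 = 60.3279770728; 60.3279770728 − 7.5342943601 = 52.7936827127
R = 52.7936827127/7 = 7.5419546732
Correction |R − A(h/2)| = 9.575e-04; gap |A(h/2) − A(h)| = 6.703e-03.

7.541955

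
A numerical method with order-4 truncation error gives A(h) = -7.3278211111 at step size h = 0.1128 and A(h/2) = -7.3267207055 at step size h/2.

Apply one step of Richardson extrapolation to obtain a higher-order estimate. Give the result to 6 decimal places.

-7.326647

With r = 4 the leading error scales as h^4, so the weight is 2^4 = 16.
2^4·A(h/2) = -117.2275312880; minus A(h) gives -109.8997101769.
Denominator 16 − 1 = 15.
(-109.8997101769) ÷ 15 = -7.3266473451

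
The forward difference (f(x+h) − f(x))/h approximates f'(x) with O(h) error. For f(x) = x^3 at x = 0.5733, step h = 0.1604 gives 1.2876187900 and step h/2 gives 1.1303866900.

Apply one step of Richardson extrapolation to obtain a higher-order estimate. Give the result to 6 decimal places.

0.973155

Error is O(h^1); halving h shrinks it by 2^1 = 2.
2·1.1303866900 = 2.2607733800; 2.2607733800 − 1.2876187900 = 0.9731545900
(2·1.1303866900 − 1.2876187900)/(2 − 1) = 0.9731545900
Shift from A(h/2): −0.1572321000.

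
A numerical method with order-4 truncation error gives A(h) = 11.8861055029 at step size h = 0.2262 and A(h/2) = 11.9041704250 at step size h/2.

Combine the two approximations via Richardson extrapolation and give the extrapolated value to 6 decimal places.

11.905375

r = 4, so 2^r = 16.
Weighted: 190.4667268000 − 11.8861055029 = 178.5806212971
Extrapolated: 178.5806212971 / 15 = 11.9053747531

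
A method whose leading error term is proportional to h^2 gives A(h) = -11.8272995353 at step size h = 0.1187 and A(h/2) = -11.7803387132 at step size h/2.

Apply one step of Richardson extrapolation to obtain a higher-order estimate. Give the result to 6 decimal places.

Order 2 gives 2^r = 4 and 2^r − 1 = 3.
Numerator 4*A(h/2) − A(h) = 4*(-11.7803387132) − (-11.8272995353) = -35.2940553175
Divide by 2^2 − 1 = 3.
(-35.2940553175) ÷ 3 = -11.7646851058

-11.764685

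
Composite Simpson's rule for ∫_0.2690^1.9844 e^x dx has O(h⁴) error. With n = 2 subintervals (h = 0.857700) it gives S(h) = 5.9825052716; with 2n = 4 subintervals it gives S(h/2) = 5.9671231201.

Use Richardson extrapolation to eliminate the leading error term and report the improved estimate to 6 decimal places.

5.966098

With r = 4 the leading error scales as h^4, so the weight is 2^4 = 16.
2^4×A(h/2) = 95.4739699216; minus A(h) gives 89.4914646500.
Divide by 2^4 − 1 = 15.
So the Richardson estimate is 5.9660976433.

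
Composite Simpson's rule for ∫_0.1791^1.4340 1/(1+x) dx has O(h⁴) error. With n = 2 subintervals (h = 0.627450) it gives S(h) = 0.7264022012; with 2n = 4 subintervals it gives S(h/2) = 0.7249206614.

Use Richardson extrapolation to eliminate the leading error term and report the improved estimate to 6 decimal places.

Order 4 gives 2^r = 16 and 2^r − 1 = 15.
2^4 × A(h/2) = 11.5987305824; minus A(h) gives 10.8723283812.
(16 × 0.7249206614 − 0.7264022012)/(16 − 1) = 0.7248218921

0.724822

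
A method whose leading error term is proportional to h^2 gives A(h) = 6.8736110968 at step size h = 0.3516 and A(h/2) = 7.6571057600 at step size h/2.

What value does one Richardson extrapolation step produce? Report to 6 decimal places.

7.918271

r = 2: numerator weight 4, denominator 3.
Top: 4(7.6571057600) − (6.8736110968) = 23.7548119432
(4·7.6571057600 − 6.8736110968)/(4 − 1) = 7.9182706477
Correction |R − A(h/2)| = 2.612e-01; gap |A(h/2) − A(h)| = 7.835e-01.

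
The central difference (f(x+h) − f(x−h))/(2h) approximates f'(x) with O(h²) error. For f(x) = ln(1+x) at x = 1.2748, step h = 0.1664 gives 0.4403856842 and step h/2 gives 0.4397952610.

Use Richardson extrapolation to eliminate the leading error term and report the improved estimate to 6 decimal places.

0.439598

Order 2 gives 2^r = 4 and 2^r − 1 = 3.
Numerator 4 × A(h/2) − A(h) = 4 × 0.4397952610 − 0.4403856842 = 1.3187953598
1.3187953598 ÷ 3 = 0.4395984533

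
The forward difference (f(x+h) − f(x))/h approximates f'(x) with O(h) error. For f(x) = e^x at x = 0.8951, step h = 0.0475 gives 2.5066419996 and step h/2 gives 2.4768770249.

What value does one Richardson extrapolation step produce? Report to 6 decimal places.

Leading term ∝ h^1; use weight 2 = 2^1.
Weighted: 4.9537540498 − 2.5066419996 = 2.4471120502
(2·2.4768770249 − 2.5066419996)/(2 − 1) = 2.4471120502

2.447112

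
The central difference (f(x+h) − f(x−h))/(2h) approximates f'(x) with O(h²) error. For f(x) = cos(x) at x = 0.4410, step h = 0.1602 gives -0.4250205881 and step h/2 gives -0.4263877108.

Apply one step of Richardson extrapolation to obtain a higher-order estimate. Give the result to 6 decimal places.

-0.426843

Order 2 gives 2^r = 4 and 2^r − 1 = 3.
Top: 4(-0.4263877108) − (-0.4250205881) = -1.2805302551
(-1.2805302551) ÷ 3 = -0.4268434184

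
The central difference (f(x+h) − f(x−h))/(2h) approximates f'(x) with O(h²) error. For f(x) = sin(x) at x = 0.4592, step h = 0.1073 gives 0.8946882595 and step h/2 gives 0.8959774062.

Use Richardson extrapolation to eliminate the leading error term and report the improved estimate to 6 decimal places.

0.896407

r = 2, so 2^r = 4.
4*0.8959774062 − 0.8946882595 = 2.6892213653
Denominator 4 − 1 = 3.
2.6892213653 ÷ 3 = 0.8964071218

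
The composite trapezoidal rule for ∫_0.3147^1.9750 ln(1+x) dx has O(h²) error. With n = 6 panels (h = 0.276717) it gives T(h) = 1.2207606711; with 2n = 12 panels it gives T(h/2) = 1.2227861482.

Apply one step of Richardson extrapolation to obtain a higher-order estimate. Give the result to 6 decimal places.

The method has order 2: 2^2 = 4.
4·1.2227861482 = 4.8911445928; subtract 1.2207606711 → 3.6703839217
(4·1.2227861482 − 1.2207606711)/(4 − 1) = 1.2234613072

1.223461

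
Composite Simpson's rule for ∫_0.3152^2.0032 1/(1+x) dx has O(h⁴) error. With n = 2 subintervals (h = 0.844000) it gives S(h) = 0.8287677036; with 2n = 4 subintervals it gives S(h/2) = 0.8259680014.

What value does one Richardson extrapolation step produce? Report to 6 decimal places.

With r = 4 the leading error scales as h^4, so the weight is 2^4 = 16.
Numerator 16 × A(h/2) − A(h) = 16 × 0.8259680014 − 0.8287677036 = 12.3867203188
Divide by 2^4 − 1 = 15.
So the Richardson estimate is 0.8257813546.

0.825781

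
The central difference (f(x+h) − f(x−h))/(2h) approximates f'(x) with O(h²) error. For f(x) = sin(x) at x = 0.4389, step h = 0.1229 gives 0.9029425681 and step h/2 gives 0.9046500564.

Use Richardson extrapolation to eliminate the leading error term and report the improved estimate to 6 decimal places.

0.905219

Method order is 2; weight 2^2 = 4.
Weighted: 3.6186002256 − 0.9029425681 = 2.7156576575
Divide by 2^2 − 1 = 3.
So the Richardson estimate is 0.9052192192.
Correction |R − A(h/2)| = 5.692e-04; gap |A(h/2) − A(h)| = 1.707e-03.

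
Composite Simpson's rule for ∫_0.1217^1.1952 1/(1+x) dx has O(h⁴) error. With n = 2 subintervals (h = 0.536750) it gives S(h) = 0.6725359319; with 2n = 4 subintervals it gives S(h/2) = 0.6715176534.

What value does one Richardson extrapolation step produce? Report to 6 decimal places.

0.671450

Method order is 4; weight 2^4 = 16.
16·0.6715176534 = 10.7442824544; subtract 0.6725359319 → 10.0717465225
Extrapolated: 10.0717465225 / 15 = 0.6714497682
Shift from A(h/2): −0.0000678852.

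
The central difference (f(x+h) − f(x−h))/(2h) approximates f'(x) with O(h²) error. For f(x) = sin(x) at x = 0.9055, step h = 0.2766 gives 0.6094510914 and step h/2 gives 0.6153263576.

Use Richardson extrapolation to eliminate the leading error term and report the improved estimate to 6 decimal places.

The method has order 2: 2^2 = 4.
Weighted: 2.4613054304 − 0.6094510914 = 1.8518543390
R = 1.8518543390/3 = 0.6172847797
Correction |R − A(h/2)| = 1.958e-03; gap |A(h/2) − A(h)| = 5.875e-03.

0.617285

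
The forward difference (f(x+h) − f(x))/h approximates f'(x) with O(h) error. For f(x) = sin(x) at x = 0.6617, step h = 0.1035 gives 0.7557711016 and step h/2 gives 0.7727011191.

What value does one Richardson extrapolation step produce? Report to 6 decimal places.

r = 1, so 2^r = 2.
Difference of the inputs: 0.7727011191 − 0.7557711016 = 0.0169300175
Divide by 2^1 − 1 = 1: 0.0169300175/1 = 0.0169300175
R = 0.7727011191 + 0.0169300175 = 0.7896311366
Gap between inputs: 1.693e-02; correction applied: +0.0169300175.

0.789631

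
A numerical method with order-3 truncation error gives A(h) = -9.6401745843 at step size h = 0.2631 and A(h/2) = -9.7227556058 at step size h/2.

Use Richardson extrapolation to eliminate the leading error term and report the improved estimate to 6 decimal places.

-9.734553

r = 3, so 2^r = 8.
Top: 8(-9.7227556058) − (-9.6401745843) = -68.1418702621
Denominator 8 − 1 = 7.
Extrapolated: (-68.1418702621) / 7 = -9.7345528946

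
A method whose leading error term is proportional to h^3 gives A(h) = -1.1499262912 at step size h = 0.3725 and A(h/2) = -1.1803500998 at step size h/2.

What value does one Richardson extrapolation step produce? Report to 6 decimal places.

-1.184696

Leading term ∝ h^3; use weight 8 = 2^3.
Weighted: (-9.4428007984) − (-1.1499262912) = -8.2928745072
Divide by 2^3 − 1 = 7.
Result: -1.1846963582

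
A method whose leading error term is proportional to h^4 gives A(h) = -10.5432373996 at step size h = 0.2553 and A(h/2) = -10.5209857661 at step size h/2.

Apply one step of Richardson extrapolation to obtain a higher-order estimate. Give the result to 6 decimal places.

-10.519502

r = 4, so 2^r = 16.
2^4 × A(h/2) = -168.3357722576; minus A(h) gives -157.7925348580.
Divide by 2^4 − 1 = 15.
(16 × (-10.5209857661) − (-10.5432373996))/(16 − 1) = -10.5195023239
Gap between inputs: 2.225e-02; correction applied: +0.0014834422.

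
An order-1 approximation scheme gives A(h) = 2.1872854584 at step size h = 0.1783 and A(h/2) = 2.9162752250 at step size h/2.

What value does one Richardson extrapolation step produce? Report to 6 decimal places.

With r = 1 the leading error scales as h^1, so the weight is 2^1 = 2.
2*2.9162752250 = 5.8325504500; 5.8325504500 − 2.1872854584 = 3.6452649916
3.6452649916 ÷ 1 = 3.6452649916
Correction |R − A(h/2)| = 7.290e-01; gap |A(h/2) − A(h)| = 7.290e-01.

3.645265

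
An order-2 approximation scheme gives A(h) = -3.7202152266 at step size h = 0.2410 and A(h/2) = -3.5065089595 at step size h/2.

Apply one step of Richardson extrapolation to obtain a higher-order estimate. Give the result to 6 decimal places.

Error is O(h^2); halving h shrinks it by 2^2 = 4.
4·(-3.5065089595) − (-3.7202152266) = -10.3058206114
(4·(-3.5065089595) − (-3.7202152266))/(4 − 1) = -3.4352735371
Gap between inputs: 2.137e-01; correction applied: +0.0712354224.

-3.435274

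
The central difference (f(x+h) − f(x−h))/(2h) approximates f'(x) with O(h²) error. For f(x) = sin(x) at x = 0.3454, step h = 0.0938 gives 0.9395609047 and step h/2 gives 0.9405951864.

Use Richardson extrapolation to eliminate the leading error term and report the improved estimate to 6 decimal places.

Leading term ∝ h^2; use weight 4 = 2^2.
Difference of the inputs: 0.9405951864 − 0.9395609047 = 0.0010342817
Divide by 2^2 − 1 = 3: 0.0010342817/3 = 0.0003447606
R = A(h/2) + (A(h/2) − A(h))/3 = 0.9405951864 + 0.0003447606 = 0.9409399470
Shift from A(h/2): +0.0003447606.

0.940940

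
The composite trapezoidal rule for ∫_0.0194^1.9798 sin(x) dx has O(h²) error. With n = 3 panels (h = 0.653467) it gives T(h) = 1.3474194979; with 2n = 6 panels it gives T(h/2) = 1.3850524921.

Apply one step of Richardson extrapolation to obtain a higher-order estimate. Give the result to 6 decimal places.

Method order is 2; weight 2^2 = 4.
4*1.3850524921 − 1.3474194979 = 4.1927904705
Denominator 4 − 1 = 3.
So the Richardson estimate is 1.3975968235.

1.397597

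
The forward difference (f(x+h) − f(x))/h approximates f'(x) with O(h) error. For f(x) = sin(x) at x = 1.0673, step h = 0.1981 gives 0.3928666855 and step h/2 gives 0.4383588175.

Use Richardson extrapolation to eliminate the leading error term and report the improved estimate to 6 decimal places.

0.483851

With r = 1 the leading error scales as h^1, so the weight is 2^1 = 2.
2*0.4383588175 = 0.8767176350; subtract 0.3928666855 → 0.4838509495
R = 0.4838509495/1 = 0.4838509495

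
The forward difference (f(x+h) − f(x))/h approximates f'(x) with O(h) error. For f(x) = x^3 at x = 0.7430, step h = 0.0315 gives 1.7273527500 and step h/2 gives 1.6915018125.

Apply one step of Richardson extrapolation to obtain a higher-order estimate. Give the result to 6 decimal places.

r = 1: numerator weight 2, denominator 1.
2*1.6915018125 = 3.3830036250; 3.3830036250 − 1.7273527500 = 1.6556508750
Denominator 2 − 1 = 1.
1.6556508750 ÷ 1 = 1.6556508750

1.655651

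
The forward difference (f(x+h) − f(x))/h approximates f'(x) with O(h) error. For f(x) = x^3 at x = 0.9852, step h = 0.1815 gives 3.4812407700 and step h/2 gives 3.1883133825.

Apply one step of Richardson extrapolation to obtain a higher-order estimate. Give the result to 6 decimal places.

2.895386

Leading term ∝ h^1; use weight 2 = 2^1.
2×3.1883133825 = 6.3766267650; 6.3766267650 − 3.4812407700 = 2.8953859950
Denominator 2 − 1 = 1.
R = 2.8953859950/1 = 2.8953859950
Correction |R − A(h/2)| = 2.929e-01; gap |A(h/2) − A(h)| = 2.929e-01.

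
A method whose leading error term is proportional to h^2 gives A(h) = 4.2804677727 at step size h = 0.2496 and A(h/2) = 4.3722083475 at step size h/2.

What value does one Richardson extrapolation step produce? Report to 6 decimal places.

4.402789

r = 2, so 2^r = 4.
Top: 4(4.3722083475) − (4.2804677727) = 13.2083656173
(4*4.3722083475 − 4.2804677727)/(4 − 1) = 4.4027885391
Shift from A(h/2): +0.0305801916.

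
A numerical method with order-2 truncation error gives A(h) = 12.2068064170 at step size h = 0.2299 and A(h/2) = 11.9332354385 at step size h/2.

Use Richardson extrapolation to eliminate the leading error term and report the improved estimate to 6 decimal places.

The method has order 2: 2^2 = 4.
Difference of the inputs: 11.9332354385 − 12.2068064170 = -0.2735709785
Correction (A(h/2) − A(h))/(4 − 1) = (-0.2735709785)/3 = -0.0911903262
R = 11.9332354385 − 0.0911903262 = 11.8420451123
Shift from A(h/2): −0.0911903262.

11.842045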